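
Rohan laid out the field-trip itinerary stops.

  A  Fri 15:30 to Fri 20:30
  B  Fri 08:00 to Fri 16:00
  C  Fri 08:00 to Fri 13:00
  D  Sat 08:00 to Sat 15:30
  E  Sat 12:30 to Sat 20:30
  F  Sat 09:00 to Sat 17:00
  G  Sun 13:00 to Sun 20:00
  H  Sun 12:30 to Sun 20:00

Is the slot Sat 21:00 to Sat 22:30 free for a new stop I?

Yes — the slot is free

B: ends Fri 16:00 at or before I starts Sat 21:00 → clear.
C: ends Fri 13:00 at or before I starts Sat 21:00 → clear.
A: ends Fri 20:30 at or before I starts Sat 21:00 → clear.
D: ends Sat 15:30 at or before I starts Sat 21:00 → clear.
F: ends Sat 17:00 at or before I starts Sat 21:00 → clear.
E: ends Sat 20:30 at or before I starts Sat 21:00 → clear.
H: starts Sun 12:30 at or after I ends Sat 22:30 → clear.
G: starts Sun 13:00 at or after I ends Sat 22:30 → clear.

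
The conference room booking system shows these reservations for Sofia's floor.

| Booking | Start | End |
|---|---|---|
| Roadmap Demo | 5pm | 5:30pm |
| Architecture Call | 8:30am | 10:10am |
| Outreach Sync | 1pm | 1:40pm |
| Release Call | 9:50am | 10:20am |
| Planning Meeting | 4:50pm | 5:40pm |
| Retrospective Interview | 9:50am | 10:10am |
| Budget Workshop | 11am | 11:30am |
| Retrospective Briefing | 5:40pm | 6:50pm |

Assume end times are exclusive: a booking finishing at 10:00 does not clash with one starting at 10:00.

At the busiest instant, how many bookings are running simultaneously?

Sweep the timeline, counting +1 at each start and −1 at each end (ends before starts at a tie):
8:30am start Architecture Call → 1
9:50am start Release Call → 2
9:50am start Retrospective Interview → 3
10:10am end Architecture Call → 2
10:10am end Retrospective Interview → 1
10:20am end Release Call → 0
11am start Budget Workshop → 1
11:30am end Budget Workshop → 0
1pm start Outreach Sync → 1
1:40pm end Outreach Sync → 0
4:50pm start Planning Meeting → 1
5pm start Roadmap Demo → 2
5:30pm end Roadmap Demo → 1
5:40pm end Planning Meeting → 0
5:40pm start Retrospective Briefing → 1
6:50pm end Retrospective Briefing → 0
Peak is 3, at 9:50am (Architecture Call, Release Call, Retrospective Interview).

3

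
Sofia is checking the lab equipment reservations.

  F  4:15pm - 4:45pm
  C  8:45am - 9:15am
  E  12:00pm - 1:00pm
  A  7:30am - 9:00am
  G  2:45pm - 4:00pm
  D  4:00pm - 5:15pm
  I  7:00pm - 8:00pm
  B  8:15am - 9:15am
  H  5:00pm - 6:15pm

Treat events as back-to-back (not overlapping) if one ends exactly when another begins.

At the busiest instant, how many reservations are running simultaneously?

Sort all start/end points and keep a running count:
7:30am start A → 1
8:15am start B → 2
8:45am start C → 3
9:00am end A → 2
9:15am end B → 1
9:15am end C → 0
12:00pm start E → 1
1:00pm end E → 0
2:45pm start G → 1
4:00pm end G → 0
4:00pm start D → 1
4:15pm start F → 2
4:45pm end F → 1
5:00pm start H → 2
5:15pm end D → 1
6:15pm end H → 0
7:00pm start I → 1
8:00pm end I → 0
Peak is 3, at 8:45am (A, B, C).

3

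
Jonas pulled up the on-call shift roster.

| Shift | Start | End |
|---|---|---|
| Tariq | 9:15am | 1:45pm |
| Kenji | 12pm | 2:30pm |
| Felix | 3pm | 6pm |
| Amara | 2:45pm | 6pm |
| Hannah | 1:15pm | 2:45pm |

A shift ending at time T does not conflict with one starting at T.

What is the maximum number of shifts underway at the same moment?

3

Walk through starts and ends in time order (an end at T is processed before a start at T):
9:15am start Tariq → 1
12pm start Kenji → 2
1:15pm start Hannah → 3
1:45pm end Tariq → 2
2:30pm end Kenji → 1
2:45pm end Hannah → 0
2:45pm start Amara → 1
3pm start Felix → 2
6pm end Amara → 1
6pm end Felix → 0
Peak is 3, at 1:15pm (Hannah, Kenji, Tariq).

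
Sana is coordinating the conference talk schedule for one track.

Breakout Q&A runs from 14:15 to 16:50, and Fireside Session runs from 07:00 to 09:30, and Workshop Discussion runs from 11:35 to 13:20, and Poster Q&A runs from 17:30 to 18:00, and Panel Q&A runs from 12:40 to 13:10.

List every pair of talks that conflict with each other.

Panel Q&A & Workshop Discussion

Sorted by start: Fireside Session, Workshop Discussion, Panel Q&A, Breakout Q&A, Poster Q&A.
Workshop Discussion starts after Fireside Session ends, so nothing later overlaps Fireside Session either.
Panel Q&A starts before Workshop Discussion ends → Workshop Discussion and Panel Q&A overlap.
Breakout Q&A starts after Workshop Discussion ends, so nothing later overlaps Workshop Discussion either.
Breakout Q&A starts after Panel Q&A ends, so nothing later overlaps Panel Q&A either.
Poster Q&A starts after Breakout Q&A ends.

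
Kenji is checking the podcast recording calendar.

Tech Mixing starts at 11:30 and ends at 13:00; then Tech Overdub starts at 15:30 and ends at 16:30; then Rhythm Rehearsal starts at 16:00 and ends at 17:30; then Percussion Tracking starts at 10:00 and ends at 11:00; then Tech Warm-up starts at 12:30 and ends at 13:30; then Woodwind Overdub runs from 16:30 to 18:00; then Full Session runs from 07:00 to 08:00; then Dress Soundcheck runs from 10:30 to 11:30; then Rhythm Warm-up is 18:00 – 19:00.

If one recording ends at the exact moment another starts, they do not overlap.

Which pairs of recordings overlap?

Two intervals overlap when each starts before the other ends.
Sorted by start: Full Session, Percussion Tracking, Dress Soundcheck, Tech Mixing, Tech Warm-up, Tech Overdub, Rhythm Rehearsal, Woodwind Overdub, Rhythm Warm-up.
Percussion Tracking starts after Full Session ends, so nothing later overlaps Full Session either.
Dress Soundcheck starts before Percussion Tracking ends → Percussion Tracking and Dress Soundcheck overlap.
Tech Mixing starts after Percussion Tracking ends, so nothing later overlaps Percussion Tracking either.
Tech Mixing starts exactly when Dress Soundcheck ends (back-to-back, no overlap), so nothing later overlaps Dress Soundcheck either.
Tech Warm-up starts before Tech Mixing ends → Tech Mixing and Tech Warm-up overlap.
Tech Overdub starts after Tech Mixing ends, so nothing later overlaps Tech Mixing either.
Tech Overdub starts after Tech Warm-up ends, so nothing later overlaps Tech Warm-up either.
Rhythm Rehearsal starts before Tech Overdub ends → Tech Overdub and Rhythm Rehearsal overlap.
Woodwind Overdub starts exactly when Tech Overdub ends (back-to-back, no overlap), so nothing later overlaps Tech Overdub either.
Woodwind Overdub starts before Rhythm Rehearsal ends → Rhythm Rehearsal and Woodwind Overdub overlap.
Rhythm Warm-up starts after Rhythm Rehearsal ends.
Rhythm Warm-up starts exactly when Woodwind Overdub ends (back-to-back, no overlap).

Dress Soundcheck & Percussion Tracking, Rhythm Rehearsal & Tech Overdub, Rhythm Rehearsal & Woodwind Overdub, Tech Mixing & Tech Warm-up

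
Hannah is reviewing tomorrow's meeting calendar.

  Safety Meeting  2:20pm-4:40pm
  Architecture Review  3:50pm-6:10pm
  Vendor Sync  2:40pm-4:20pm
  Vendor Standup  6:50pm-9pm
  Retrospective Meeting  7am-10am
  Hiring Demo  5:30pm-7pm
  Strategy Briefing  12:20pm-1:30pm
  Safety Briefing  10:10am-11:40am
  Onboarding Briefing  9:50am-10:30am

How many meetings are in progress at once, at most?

3

Sort all start/end points and keep a running count:
7am start Retrospective Meeting → 1
9:50am start Onboarding Briefing → 2
10am end Retrospective Meeting → 1
10:10am start Safety Briefing → 2
10:30am end Onboarding Briefing → 1
11:40am end Safety Briefing → 0
12:20pm start Strategy Briefing → 1
1:30pm end Strategy Briefing → 0
2:20pm start Safety Meeting → 1
2:40pm start Vendor Sync → 2
3:50pm start Architecture Review → 3
4:20pm end Vendor Sync → 2
4:40pm end Safety Meeting → 1
5:30pm start Hiring Demo → 2
6:10pm end Architecture Review → 1
6:50pm start Vendor Standup → 2
7pm end Hiring Demo → 1
9pm end Vendor Standup → 0
Peak is 3, at 3:50pm (Architecture Review, Safety Meeting, Vendor Sync).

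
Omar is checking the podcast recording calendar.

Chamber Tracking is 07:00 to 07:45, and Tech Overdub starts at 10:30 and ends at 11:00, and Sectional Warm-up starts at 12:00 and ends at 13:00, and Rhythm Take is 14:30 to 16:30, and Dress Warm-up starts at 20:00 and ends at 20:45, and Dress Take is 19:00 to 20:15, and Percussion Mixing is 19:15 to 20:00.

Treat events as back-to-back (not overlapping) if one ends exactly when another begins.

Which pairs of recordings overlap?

Check each pair: they overlap iff neither finishes before the other starts.
Sorted by start: Chamber Tracking, Tech Overdub, Sectional Warm-up, Rhythm Take, Dress Take, Percussion Mixing, Dress Warm-up.
Tech Overdub starts after Chamber Tracking ends; Chamber Tracking is clear from here.
Sectional Warm-up starts after Tech Overdub ends; Tech Overdub is clear from here.
Rhythm Take starts after Sectional Warm-up ends; Sectional Warm-up is clear from here.
Dress Take starts after Rhythm Take ends; Rhythm Take is clear from here.
Percussion Mixing starts before Dress Take ends → Dress Take and Percussion Mixing overlap.
Dress Warm-up starts before Dress Take ends → Dress Take and Dress Warm-up overlap.
Dress Warm-up starts exactly when Percussion Mixing ends (back-to-back, no overlap).

Dress Take & Dress Warm-up, Dress Take & Percussion Mixing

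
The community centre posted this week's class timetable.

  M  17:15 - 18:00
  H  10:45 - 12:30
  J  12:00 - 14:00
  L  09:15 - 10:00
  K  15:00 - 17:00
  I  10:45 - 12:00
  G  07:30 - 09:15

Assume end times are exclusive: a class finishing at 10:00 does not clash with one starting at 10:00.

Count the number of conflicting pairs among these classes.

2

Sorted by start: G, L, H, I, J, K, M.
L starts exactly when G ends (back-to-back, no overlap) — done with G.
H starts after L ends — done with L.
I starts before H ends → H and I overlap.
J starts before H ends → H and J overlap.
K starts after H ends — done with H.
J starts exactly when I ends (back-to-back, no overlap) — done with I.
K starts after J ends — done with J.
M starts after K ends.
Overlapping pairs: H & I, H & J — 2 in total.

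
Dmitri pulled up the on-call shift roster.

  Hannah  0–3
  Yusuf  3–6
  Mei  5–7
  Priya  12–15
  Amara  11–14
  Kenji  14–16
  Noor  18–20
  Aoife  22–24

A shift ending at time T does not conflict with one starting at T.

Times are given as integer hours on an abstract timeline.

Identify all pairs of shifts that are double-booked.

Sorted by start: Hannah, Yusuf, Mei, Amara, Priya, Kenji, Noor, Aoife.
Yusuf starts exactly when Hannah ends (back-to-back, no overlap), so nothing later overlaps Hannah either.
Mei starts before Yusuf ends → Yusuf and Mei overlap.
Amara starts after Yusuf ends, so nothing later overlaps Yusuf either.
Amara starts after Mei ends, so nothing later overlaps Mei either.
Priya starts before Amara ends → Amara and Priya overlap.
Kenji starts exactly when Amara ends (back-to-back, no overlap), so nothing later overlaps Amara either.
Kenji starts before Priya ends → Priya and Kenji overlap.
Noor starts after Priya ends, so nothing later overlaps Priya either.
Noor starts after Kenji ends, so nothing later overlaps Kenji either.
Aoife starts after Noor ends.

Amara & Priya, Kenji & Priya, Mei & Yusuf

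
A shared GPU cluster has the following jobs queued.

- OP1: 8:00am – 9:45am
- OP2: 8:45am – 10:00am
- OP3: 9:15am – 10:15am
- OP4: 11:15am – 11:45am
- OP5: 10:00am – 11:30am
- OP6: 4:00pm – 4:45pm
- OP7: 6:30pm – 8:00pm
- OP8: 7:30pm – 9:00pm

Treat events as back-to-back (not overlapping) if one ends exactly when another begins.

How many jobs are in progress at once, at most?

3

Walk through starts and ends in time order (an end at T is processed before a start at T):
8:00am start OP1 → 1
8:45am start OP2 → 2
9:15am start OP3 → 3
9:45am end OP1 → 2
10:00am end OP2 → 1
10:00am start OP5 → 2
10:15am end OP3 → 1
11:15am start OP4 → 2
11:30am end OP5 → 1
11:45am end OP4 → 0
4:00pm start OP6 → 1
4:45pm end OP6 → 0
6:30pm start OP7 → 1
7:30pm start OP8 → 2
8:00pm end OP7 → 1
9:00pm end OP8 → 0
Peak is 3, at 9:15am (OP1, OP2, OP3).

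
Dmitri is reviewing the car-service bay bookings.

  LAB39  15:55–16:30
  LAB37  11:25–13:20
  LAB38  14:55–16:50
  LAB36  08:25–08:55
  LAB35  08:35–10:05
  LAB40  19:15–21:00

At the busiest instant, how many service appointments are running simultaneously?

2

Sort all start/end points and keep a running count:
08:25 start LAB36 → 1
08:35 start LAB35 → 2
08:55 end LAB36 → 1
10:05 end LAB35 → 0
11:25 start LAB37 → 1
13:20 end LAB37 → 0
14:55 start LAB38 → 1
15:55 start LAB39 → 2
16:30 end LAB39 → 1
16:50 end LAB38 → 0
19:15 start LAB40 → 1
21:00 end LAB40 → 0
Peak is 2, at 08:35 (LAB35, LAB36).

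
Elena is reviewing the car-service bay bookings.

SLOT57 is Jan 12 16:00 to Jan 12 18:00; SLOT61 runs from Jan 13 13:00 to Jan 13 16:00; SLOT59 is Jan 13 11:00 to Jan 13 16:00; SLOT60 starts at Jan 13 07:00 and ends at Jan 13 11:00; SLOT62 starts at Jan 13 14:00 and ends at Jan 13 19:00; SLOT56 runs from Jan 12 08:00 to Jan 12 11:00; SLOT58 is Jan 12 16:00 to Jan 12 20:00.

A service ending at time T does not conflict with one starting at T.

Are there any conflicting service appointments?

Yes

Sorted by start: SLOT56, SLOT57, SLOT58, SLOT60, SLOT59, SLOT61, SLOT62.
SLOT57 starts after SLOT56 ends, so nothing later overlaps SLOT56 either.
SLOT58 starts before SLOT57 ends → SLOT57 and SLOT58 overlap.
That's a conflict, so the schedule is not conflict-free.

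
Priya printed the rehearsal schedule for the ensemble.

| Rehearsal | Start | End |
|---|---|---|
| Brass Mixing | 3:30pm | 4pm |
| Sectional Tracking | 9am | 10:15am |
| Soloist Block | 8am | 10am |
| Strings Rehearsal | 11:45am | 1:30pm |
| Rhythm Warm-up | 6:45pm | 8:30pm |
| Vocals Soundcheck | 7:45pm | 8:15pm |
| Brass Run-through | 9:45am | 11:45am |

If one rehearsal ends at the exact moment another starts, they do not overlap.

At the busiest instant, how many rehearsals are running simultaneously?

3

Walk through starts and ends in time order (an end at T is processed before a start at T):
8am start Soloist Block → 1
9am start Sectional Tracking → 2
9:45am start Brass Run-through → 3
10am end Soloist Block → 2
10:15am end Sectional Tracking → 1
11:45am end Brass Run-through → 0
11:45am start Strings Rehearsal → 1
1:30pm end Strings Rehearsal → 0
3:30pm start Brass Mixing → 1
4pm end Brass Mixing → 0
6:45pm start Rhythm Warm-up → 1
7:45pm start Vocals Soundcheck → 2
8:15pm end Vocals Soundcheck → 1
8:30pm end Rhythm Warm-up → 0
Peak is 3, at 9:45am (Brass Run-through, Sectional Tracking, Soloist Block).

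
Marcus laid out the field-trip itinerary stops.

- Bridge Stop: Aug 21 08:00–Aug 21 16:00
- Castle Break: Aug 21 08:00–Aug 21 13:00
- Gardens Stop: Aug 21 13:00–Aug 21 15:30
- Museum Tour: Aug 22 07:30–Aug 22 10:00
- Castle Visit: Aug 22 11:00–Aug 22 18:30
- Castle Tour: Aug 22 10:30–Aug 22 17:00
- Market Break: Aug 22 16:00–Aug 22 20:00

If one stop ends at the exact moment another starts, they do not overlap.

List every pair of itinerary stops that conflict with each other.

Check each pair: they overlap iff neither finishes before the other starts.
Sorted by start: Bridge Stop, Castle Break, Gardens Stop, Museum Tour, Castle Tour, Castle Visit, Market Break.
Castle Break starts before Bridge Stop ends → Bridge Stop and Castle Break overlap.
Gardens Stop starts before Bridge Stop ends → Bridge Stop and Gardens Stop overlap.
Museum Tour starts after Bridge Stop ends; Bridge Stop is clear from here.
Gardens Stop starts exactly when Castle Break ends (back-to-back, no overlap); Castle Break is clear from here.
Museum Tour starts after Gardens Stop ends; Gardens Stop is clear from here.
Castle Tour starts after Museum Tour ends; Museum Tour is clear from here.
Castle Visit starts before Castle Tour ends → Castle Tour and Castle Visit overlap.
Market Break starts before Castle Tour ends → Castle Tour and Market Break overlap.
Market Break starts before Castle Visit ends → Castle Visit and Market Break overlap.

Bridge Stop & Castle Break, Bridge Stop & Gardens Stop, Castle Tour & Castle Visit, Castle Tour & Market Break, Castle Visit & Market Break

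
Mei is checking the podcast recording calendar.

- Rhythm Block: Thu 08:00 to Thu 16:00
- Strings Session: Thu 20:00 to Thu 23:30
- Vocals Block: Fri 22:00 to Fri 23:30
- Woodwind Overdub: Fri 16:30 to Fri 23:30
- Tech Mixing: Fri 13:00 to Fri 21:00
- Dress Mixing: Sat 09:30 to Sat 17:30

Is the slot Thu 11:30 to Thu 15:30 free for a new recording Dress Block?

No — it overlaps Rhythm Block

Rhythm Block: starts Thu 08:00 before Dress Block ends Thu 15:30, and ends Thu 16:00 after Dress Block starts Thu 11:30 → overlap.
Strings Session: starts Thu 20:00 at or after Dress Block ends Thu 15:30 → clear.
Tech Mixing: starts Fri 13:00 at or after Dress Block ends Thu 15:30 → clear.
Woodwind Overdub: starts Fri 16:30 at or after Dress Block ends Thu 15:30 → clear.
Vocals Block: starts Fri 22:00 at or after Dress Block ends Thu 15:30 → clear.
Dress Mixing: starts Sat 09:30 at or after Dress Block ends Thu 15:30 → clear.
Dress Block overlaps Rhythm Block.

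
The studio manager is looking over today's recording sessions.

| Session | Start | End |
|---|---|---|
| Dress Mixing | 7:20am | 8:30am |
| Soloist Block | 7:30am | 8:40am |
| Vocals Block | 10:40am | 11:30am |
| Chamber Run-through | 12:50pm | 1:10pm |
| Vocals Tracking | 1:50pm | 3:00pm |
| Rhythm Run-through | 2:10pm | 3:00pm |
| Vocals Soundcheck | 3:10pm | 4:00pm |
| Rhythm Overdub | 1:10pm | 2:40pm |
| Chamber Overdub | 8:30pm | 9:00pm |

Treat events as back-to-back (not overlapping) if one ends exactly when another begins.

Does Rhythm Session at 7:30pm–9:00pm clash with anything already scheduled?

Dress Mixing: ends 8:30am at or before Rhythm Session starts 7:30pm → clear.
Soloist Block: ends 8:40am at or before Rhythm Session starts 7:30pm → clear.
Vocals Block: ends 11:30am at or before Rhythm Session starts 7:30pm → clear.
Chamber Run-through: ends 1:10pm at or before Rhythm Session starts 7:30pm → clear.
Rhythm Overdub: ends 2:40pm at or before Rhythm Session starts 7:30pm → clear.
Vocals Tracking: ends 3:00pm at or before Rhythm Session starts 7:30pm → clear.
Rhythm Run-through: ends 3:00pm at or before Rhythm Session starts 7:30pm → clear.
Vocals Soundcheck: ends 4:00pm at or before Rhythm Session starts 7:30pm → clear.
Chamber Overdub: starts 8:30pm before Rhythm Session ends 9:00pm, and ends 9:00pm after Rhythm Session starts 7:30pm → overlap.
Rhythm Session overlaps Chamber Overdub.

Yes — it overlaps Chamber Overdub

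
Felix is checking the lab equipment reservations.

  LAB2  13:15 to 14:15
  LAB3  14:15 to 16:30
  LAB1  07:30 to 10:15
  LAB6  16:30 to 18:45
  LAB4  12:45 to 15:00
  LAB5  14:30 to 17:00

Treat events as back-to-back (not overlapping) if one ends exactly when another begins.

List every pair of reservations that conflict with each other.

Sorted by start: LAB1, LAB4, LAB2, LAB3, LAB5, LAB6.
LAB4 starts after LAB1 ends — done with LAB1.
LAB2 starts before LAB4 ends → LAB4 and LAB2 overlap.
LAB3 starts before LAB4 ends → LAB4 and LAB3 overlap.
LAB5 starts before LAB4 ends → LAB4 and LAB5 overlap.
LAB6 starts after LAB4 ends.
LAB3 starts exactly when LAB2 ends (back-to-back, no overlap) — done with LAB2.
LAB5 starts before LAB3 ends → LAB3 and LAB5 overlap.
LAB6 starts exactly when LAB3 ends (back-to-back, no overlap).
LAB6 starts before LAB5 ends → LAB5 and LAB6 overlap.

LAB2 & LAB4, LAB3 & LAB4, LAB3 & LAB5, LAB4 & LAB5, LAB5 & LAB6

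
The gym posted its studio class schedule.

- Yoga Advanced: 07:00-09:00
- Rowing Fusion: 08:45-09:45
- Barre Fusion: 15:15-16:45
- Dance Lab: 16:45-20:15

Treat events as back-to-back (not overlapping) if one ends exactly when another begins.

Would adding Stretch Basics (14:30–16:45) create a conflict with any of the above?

Yes — it overlaps Barre Fusion

Yoga Advanced: ends 09:00 at or before Stretch Basics starts 14:30 → clear.
Rowing Fusion: ends 09:45 at or before Stretch Basics starts 14:30 → clear.
Barre Fusion: starts 15:15 before Stretch Basics ends 16:45, and ends 16:45 after Stretch Basics starts 14:30 → overlap.
Dance Lab: starts 16:45 at or after Stretch Basics ends 16:45 → clear.
Stretch Basics overlaps Barre Fusion.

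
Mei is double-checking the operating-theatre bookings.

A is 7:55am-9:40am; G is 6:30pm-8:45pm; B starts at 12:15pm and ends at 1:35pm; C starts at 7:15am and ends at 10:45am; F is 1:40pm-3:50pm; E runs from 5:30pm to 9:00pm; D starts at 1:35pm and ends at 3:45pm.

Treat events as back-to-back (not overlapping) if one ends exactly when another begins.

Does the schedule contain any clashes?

Yes

Sorted by start: C, A, B, D, F, E, G.
A starts before C ends → C and A overlap.
That's a conflict, so the schedule is not conflict-free.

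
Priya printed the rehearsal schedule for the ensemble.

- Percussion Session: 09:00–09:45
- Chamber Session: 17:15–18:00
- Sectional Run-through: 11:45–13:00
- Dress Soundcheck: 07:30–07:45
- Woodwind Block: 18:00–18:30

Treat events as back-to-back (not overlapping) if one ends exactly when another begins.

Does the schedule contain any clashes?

No

Sorted by start: Dress Soundcheck, Percussion Session, Sectional Run-through, Chamber Session, Woodwind Block.
Percussion Session starts after Dress Soundcheck ends — done with Dress Soundcheck.
Sectional Run-through starts after Percussion Session ends — done with Percussion Session.
Chamber Session starts after Sectional Run-through ends — done with Sectional Run-through.
Woodwind Block starts exactly when Chamber Session ends (back-to-back, no overlap).
Every pair is clear; the schedule has no overlaps.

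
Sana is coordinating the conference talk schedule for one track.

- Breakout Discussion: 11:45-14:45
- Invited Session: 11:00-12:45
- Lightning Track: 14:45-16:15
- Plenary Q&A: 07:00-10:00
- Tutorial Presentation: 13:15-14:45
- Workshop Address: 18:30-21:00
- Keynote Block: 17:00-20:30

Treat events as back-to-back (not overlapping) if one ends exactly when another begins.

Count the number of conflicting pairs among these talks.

Sorted by start: Plenary Q&A, Invited Session, Breakout Discussion, Tutorial Presentation, Lightning Track, Keynote Block, Workshop Address.
Invited Session starts after Plenary Q&A ends, so Plenary Q&A has no further overlaps.
Breakout Discussion starts before Invited Session ends → Invited Session and Breakout Discussion overlap.
Tutorial Presentation starts after Invited Session ends, so Invited Session has no further overlaps.
Tutorial Presentation starts before Breakout Discussion ends → Breakout Discussion and Tutorial Presentation overlap.
Lightning Track starts exactly when Breakout Discussion ends (back-to-back, no overlap), so Breakout Discussion has no further overlaps.
Lightning Track starts exactly when Tutorial Presentation ends (back-to-back, no overlap), so Tutorial Presentation has no further overlaps.
Keynote Block starts after Lightning Track ends, so Lightning Track has no further overlaps.
Workshop Address starts before Keynote Block ends → Keynote Block and Workshop Address overlap.
Overlapping pairs: Breakout Discussion & Invited Session, Breakout Discussion & Tutorial Presentation, Keynote Block & Workshop Address — 3 in total.

3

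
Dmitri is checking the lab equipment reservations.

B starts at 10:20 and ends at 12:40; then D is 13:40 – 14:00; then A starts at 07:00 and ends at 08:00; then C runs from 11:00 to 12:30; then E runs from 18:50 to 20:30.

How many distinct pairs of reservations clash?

Two intervals overlap when each starts before the other ends.
Sorted by start: A, B, C, D, E.
B starts after A ends; A is clear from here.
C starts before B ends → B and C overlap.
D starts after B ends; B is clear from here.
D starts after C ends; C is clear from here.
E starts after D ends.
Overlapping pairs: B & C — 1 in total.

1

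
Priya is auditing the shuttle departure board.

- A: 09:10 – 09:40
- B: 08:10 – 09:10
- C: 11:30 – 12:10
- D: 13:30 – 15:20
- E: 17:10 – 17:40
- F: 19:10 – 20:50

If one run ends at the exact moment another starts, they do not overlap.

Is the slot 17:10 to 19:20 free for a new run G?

B: ends 09:10 at or before G starts 17:10 → clear.
A: ends 09:40 at or before G starts 17:10 → clear.
C: ends 12:10 at or before G starts 17:10 → clear.
D: ends 15:20 at or before G starts 17:10 → clear.
E: starts 17:10 before G ends 19:20, and ends 17:40 after G starts 17:10 → overlap.
F: starts 19:10 before G ends 19:20, and ends 20:50 after G starts 17:10 → overlap.
G overlaps E, F.

No — it overlaps E, F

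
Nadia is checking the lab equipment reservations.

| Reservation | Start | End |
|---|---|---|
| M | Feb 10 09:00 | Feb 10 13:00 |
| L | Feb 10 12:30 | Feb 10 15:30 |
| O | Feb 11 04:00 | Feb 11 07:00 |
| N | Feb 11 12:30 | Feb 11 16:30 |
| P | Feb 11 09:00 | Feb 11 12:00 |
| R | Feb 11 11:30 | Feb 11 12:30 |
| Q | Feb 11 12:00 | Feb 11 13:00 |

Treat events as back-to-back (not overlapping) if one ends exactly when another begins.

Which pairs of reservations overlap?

Sorted by start: M, L, O, P, R, Q, N.
L starts before M ends → M and L overlap.
O starts after M ends, so nothing later overlaps M either.
O starts after L ends, so nothing later overlaps L either.
P starts after O ends, so nothing later overlaps O either.
R starts before P ends → P and R overlap.
Q starts exactly when P ends (back-to-back, no overlap), so nothing later overlaps P either.
Q starts before R ends → R and Q overlap.
N starts exactly when R ends (back-to-back, no overlap).
N starts before Q ends → Q and N overlap.

L & M, N & Q, P & R, Q & R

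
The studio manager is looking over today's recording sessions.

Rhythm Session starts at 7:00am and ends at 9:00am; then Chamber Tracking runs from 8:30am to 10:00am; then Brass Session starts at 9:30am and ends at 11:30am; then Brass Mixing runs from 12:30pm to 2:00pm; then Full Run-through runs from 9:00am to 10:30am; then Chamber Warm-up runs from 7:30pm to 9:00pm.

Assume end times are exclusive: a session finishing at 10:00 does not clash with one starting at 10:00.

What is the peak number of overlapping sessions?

3

Walk through starts and ends in time order (an end at T is processed before a start at T):
7:00am start Rhythm Session → 1
8:30am start Chamber Tracking → 2
9:00am end Rhythm Session → 1
9:00am start Full Run-through → 2
9:30am start Brass Session → 3
10:00am end Chamber Tracking → 2
10:30am end Full Run-through → 1
11:30am end Brass Session → 0
12:30pm start Brass Mixing → 1
2:00pm end Brass Mixing → 0
7:30pm start Chamber Warm-up → 1
9:00pm end Chamber Warm-up → 0
Peak is 3, at 9:30am (Brass Session, Chamber Tracking, Full Run-through).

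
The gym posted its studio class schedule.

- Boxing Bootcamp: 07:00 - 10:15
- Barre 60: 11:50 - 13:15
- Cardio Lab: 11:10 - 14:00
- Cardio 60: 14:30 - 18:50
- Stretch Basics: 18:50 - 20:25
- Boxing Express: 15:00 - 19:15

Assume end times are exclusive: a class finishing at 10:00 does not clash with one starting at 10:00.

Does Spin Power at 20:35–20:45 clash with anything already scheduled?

No — it doesn't clash with anything

Boxing Bootcamp: ends 10:15 at or before Spin Power starts 20:35 → clear.
Cardio Lab: ends 14:00 at or before Spin Power starts 20:35 → clear.
Barre 60: ends 13:15 at or before Spin Power starts 20:35 → clear.
Cardio 60: ends 18:50 at or before Spin Power starts 20:35 → clear.
Boxing Express: ends 19:15 at or before Spin Power starts 20:35 → clear.
Stretch Basics: ends 20:25 at or before Spin Power starts 20:35 → clear.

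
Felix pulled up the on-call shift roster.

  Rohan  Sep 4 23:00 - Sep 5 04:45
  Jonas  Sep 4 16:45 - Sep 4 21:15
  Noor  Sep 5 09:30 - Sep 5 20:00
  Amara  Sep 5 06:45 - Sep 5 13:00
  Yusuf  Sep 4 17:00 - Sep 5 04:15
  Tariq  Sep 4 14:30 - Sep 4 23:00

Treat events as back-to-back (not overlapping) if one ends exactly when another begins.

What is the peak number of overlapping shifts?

Walk through starts and ends in time order (an end at T is processed before a start at T):
Sep 4 14:30 start Tariq → 1
Sep 4 16:45 start Jonas → 2
Sep 4 17:00 start Yusuf → 3
Sep 4 21:15 end Jonas → 2
Sep 4 23:00 end Tariq → 1
Sep 4 23:00 start Rohan → 2
Sep 5 04:15 end Yusuf → 1
Sep 5 04:45 end Rohan → 0
Sep 5 06:45 start Amara → 1
Sep 5 09:30 start Noor → 2
Sep 5 13:00 end Amara → 1
Sep 5 20:00 end Noor → 0
Peak is 3, at Sep 4 17:00 (Jonas, Tariq, Yusuf).

3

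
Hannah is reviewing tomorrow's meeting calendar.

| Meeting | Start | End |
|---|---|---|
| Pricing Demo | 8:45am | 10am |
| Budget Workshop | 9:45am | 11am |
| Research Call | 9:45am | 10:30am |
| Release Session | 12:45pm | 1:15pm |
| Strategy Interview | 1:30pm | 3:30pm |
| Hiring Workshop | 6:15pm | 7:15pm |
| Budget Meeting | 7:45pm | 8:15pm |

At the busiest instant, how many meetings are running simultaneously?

Sort all start/end points and keep a running count:
8:45am start Pricing Demo → 1
9:45am start Budget Workshop → 2
9:45am start Research Call → 3
10am end Pricing Demo → 2
10:30am end Research Call → 1
11am end Budget Workshop → 0
12:45pm start Release Session → 1
1:15pm end Release Session → 0
1:30pm start Strategy Interview → 1
3:30pm end Strategy Interview → 0
6:15pm start Hiring Workshop → 1
7:15pm end Hiring Workshop → 0
7:45pm start Budget Meeting → 1
8:15pm end Budget Meeting → 0
Peak is 3, at 9:45am (Budget Workshop, Pricing Demo, Research Call).

3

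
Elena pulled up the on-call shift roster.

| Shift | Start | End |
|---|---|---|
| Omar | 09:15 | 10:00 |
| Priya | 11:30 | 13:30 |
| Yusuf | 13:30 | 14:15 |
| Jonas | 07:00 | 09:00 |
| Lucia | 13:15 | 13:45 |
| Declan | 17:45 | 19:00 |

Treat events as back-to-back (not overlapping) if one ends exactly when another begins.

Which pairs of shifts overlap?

Lucia & Priya, Lucia & Yusuf

Check each pair: they overlap iff neither finishes before the other starts.
Sorted by start: Jonas, Omar, Priya, Lucia, Yusuf, Declan.
Omar starts after Jonas ends; Jonas is clear from here.
Priya starts after Omar ends; Omar is clear from here.
Lucia starts before Priya ends → Priya and Lucia overlap.
Yusuf starts exactly when Priya ends (back-to-back, no overlap); Priya is clear from here.
Yusuf starts before Lucia ends → Lucia and Yusuf overlap.
Declan starts after Lucia ends.
Declan starts after Yusuf ends.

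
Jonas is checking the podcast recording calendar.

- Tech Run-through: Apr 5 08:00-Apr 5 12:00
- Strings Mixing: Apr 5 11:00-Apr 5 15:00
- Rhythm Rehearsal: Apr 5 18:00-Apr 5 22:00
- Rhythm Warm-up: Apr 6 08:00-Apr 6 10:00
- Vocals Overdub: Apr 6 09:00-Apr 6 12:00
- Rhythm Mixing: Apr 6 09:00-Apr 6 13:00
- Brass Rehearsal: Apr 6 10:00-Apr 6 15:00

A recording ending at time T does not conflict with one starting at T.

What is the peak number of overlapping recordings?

Sort all start/end points and keep a running count:
Apr 5 08:00 start Tech Run-through → 1
Apr 5 11:00 start Strings Mixing → 2
Apr 5 12:00 end Tech Run-through → 1
Apr 5 15:00 end Strings Mixing → 0
Apr 5 18:00 start Rhythm Rehearsal → 1
Apr 5 22:00 end Rhythm Rehearsal → 0
Apr 6 08:00 start Rhythm Warm-up → 1
Apr 6 09:00 start Rhythm Mixing → 2
Apr 6 09:00 start Vocals Overdub → 3
Apr 6 10:00 end Rhythm Warm-up → 2
Apr 6 10:00 start Brass Rehearsal → 3
Apr 6 12:00 end Vocals Overdub → 2
Apr 6 13:00 end Rhythm Mixing → 1
Apr 6 15:00 end Brass Rehearsal → 0
Peak is 3, at Apr 6 09:00 (Rhythm Mixing, Rhythm Warm-up, Vocals Overdub).

3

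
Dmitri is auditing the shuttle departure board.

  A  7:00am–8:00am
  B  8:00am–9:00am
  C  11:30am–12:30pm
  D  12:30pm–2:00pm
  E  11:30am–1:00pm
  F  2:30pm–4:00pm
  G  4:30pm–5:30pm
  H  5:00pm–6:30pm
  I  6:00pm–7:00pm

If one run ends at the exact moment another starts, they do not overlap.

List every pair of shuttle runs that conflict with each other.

Sorted by start: A, B, C, E, D, F, G, H, I.
B starts exactly when A ends (back-to-back, no overlap); A is clear from here.
C starts after B ends; B is clear from here.
E starts before C ends → C and E overlap.
D starts exactly when C ends (back-to-back, no overlap); C is clear from here.
D starts before E ends → E and D overlap.
F starts after E ends; E is clear from here.
F starts after D ends; D is clear from here.
G starts after F ends; F is clear from here.
H starts before G ends → G and H overlap.
I starts after G ends.
I starts before H ends → H and I overlap.

C & E, D & E, G & H, H & I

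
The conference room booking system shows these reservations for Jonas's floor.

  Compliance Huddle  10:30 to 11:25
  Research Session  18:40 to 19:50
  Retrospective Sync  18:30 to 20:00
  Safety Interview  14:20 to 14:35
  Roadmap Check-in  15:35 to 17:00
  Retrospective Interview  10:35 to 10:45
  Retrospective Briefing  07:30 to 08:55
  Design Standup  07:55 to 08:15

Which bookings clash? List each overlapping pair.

Compliance Huddle & Retrospective Interview, Design Standup & Retrospective Briefing, Research Session & Retrospective Sync

Sorted by start: Retrospective Briefing, Design Standup, Compliance Huddle, Retrospective Interview, Safety Interview, Roadmap Check-in, Retrospective Sync, Research Session.
Design Standup starts before Retrospective Briefing ends → Retrospective Briefing and Design Standup overlap.
Compliance Huddle starts after Retrospective Briefing ends; Retrospective Briefing is clear from here.
Compliance Huddle starts after Design Standup ends; Design Standup is clear from here.
Retrospective Interview starts before Compliance Huddle ends → Compliance Huddle and Retrospective Interview overlap.
Safety Interview starts after Compliance Huddle ends; Compliance Huddle is clear from here.
Safety Interview starts after Retrospective Interview ends; Retrospective Interview is clear from here.
Roadmap Check-in starts after Safety Interview ends; Safety Interview is clear from here.
Retrospective Sync starts after Roadmap Check-in ends; Roadmap Check-in is clear from here.
Research Session starts before Retrospective Sync ends → Retrospective Sync and Research Session overlap.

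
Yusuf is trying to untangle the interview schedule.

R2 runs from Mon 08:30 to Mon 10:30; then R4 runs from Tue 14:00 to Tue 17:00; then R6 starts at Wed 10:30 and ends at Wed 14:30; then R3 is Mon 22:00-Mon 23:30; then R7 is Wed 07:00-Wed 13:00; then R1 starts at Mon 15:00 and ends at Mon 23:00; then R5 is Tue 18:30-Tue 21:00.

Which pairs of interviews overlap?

Sorted by start: R2, R1, R3, R4, R5, R7, R6.
R1 starts after R2 ends, so nothing later overlaps R2 either.
R3 starts before R1 ends → R1 and R3 overlap.
R4 starts after R1 ends, so nothing later overlaps R1 either.
R4 starts after R3 ends, so nothing later overlaps R3 either.
R5 starts after R4 ends, so nothing later overlaps R4 either.
R7 starts after R5 ends, so nothing later overlaps R5 either.
R6 starts before R7 ends → R7 and R6 overlap.

R1 & R3, R6 & R7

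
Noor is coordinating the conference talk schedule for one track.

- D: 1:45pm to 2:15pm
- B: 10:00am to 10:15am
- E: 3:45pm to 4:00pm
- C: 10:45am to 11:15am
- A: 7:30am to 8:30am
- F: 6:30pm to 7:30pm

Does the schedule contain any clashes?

No

Sorted by start: A, B, C, D, E, F.
B starts after A ends; A is clear from here.
C starts after B ends; B is clear from here.
D starts after C ends; C is clear from here.
E starts after D ends; D is clear from here.
F starts after E ends.
Every pair is clear; the schedule has no overlaps.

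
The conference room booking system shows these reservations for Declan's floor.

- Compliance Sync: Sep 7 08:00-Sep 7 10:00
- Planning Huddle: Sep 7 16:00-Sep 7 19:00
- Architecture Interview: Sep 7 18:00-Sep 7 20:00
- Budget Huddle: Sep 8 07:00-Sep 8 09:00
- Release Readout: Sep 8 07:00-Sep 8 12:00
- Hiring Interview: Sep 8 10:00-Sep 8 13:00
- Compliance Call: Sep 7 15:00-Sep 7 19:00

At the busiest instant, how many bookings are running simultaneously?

Sort all start/end points and keep a running count:
Sep 7 08:00 start Compliance Sync → 1
Sep 7 10:00 end Compliance Sync → 0
Sep 7 15:00 start Compliance Call → 1
Sep 7 16:00 start Planning Huddle → 2
Sep 7 18:00 start Architecture Interview → 3
Sep 7 19:00 end Compliance Call → 2
Sep 7 19:00 end Planning Huddle → 1
Sep 7 20:00 end Architecture Interview → 0
Sep 8 07:00 start Budget Huddle → 1
Sep 8 07:00 start Release Readout → 2
Sep 8 09:00 end Budget Huddle → 1
Sep 8 10:00 start Hiring Interview → 2
Sep 8 12:00 end Release Readout → 1
Sep 8 13:00 end Hiring Interview → 0
Peak is 3, at Sep 7 18:00 (Architecture Interview, Compliance Call, Planning Huddle).

3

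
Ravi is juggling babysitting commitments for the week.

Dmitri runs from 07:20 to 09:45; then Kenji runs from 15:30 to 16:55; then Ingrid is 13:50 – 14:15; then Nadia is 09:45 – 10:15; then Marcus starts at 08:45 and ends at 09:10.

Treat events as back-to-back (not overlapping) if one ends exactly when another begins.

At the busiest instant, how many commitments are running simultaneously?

2

Walk through starts and ends in time order (an end at T is processed before a start at T):
07:20 start Dmitri → 1
08:45 start Marcus → 2
09:10 end Marcus → 1
09:45 end Dmitri → 0
09:45 start Nadia → 1
10:15 end Nadia → 0
13:50 start Ingrid → 1
14:15 end Ingrid → 0
15:30 start Kenji → 1
16:55 end Kenji → 0
Peak is 2, at 08:45 (Dmitri, Marcus).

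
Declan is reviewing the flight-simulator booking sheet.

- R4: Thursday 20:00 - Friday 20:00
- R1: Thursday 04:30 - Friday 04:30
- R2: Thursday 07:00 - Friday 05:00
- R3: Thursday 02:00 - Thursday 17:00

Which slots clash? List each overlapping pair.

Sorted by start: R3, R1, R2, R4.
R1 starts before R3 ends → R3 and R1 overlap.
R2 starts before R3 ends → R3 and R2 overlap.
R4 starts after R3 ends.
R2 starts before R1 ends → R1 and R2 overlap.
R4 starts before R1 ends → R1 and R4 overlap.
R4 starts before R2 ends → R2 and R4 overlap.

R1 & R2, R1 & R3, R1 & R4, R2 & R3, R2 & R4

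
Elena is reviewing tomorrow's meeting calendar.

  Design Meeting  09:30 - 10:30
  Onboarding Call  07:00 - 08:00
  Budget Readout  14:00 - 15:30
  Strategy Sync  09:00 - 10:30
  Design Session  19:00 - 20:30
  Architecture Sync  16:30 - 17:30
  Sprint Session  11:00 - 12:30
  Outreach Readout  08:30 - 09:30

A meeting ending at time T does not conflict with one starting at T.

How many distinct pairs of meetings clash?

Sorted by start: Onboarding Call, Outreach Readout, Strategy Sync, Design Meeting, Sprint Session, Budget Readout, Architecture Sync, Design Session.
Outreach Readout starts after Onboarding Call ends — done with Onboarding Call.
Strategy Sync starts before Outreach Readout ends → Outreach Readout and Strategy Sync overlap.
Design Meeting starts exactly when Outreach Readout ends (back-to-back, no overlap) — done with Outreach Readout.
Design Meeting starts before Strategy Sync ends → Strategy Sync and Design Meeting overlap.
Sprint Session starts after Strategy Sync ends — done with Strategy Sync.
Sprint Session starts after Design Meeting ends — done with Design Meeting.
Budget Readout starts after Sprint Session ends — done with Sprint Session.
Architecture Sync starts after Budget Readout ends — done with Budget Readout.
Design Session starts after Architecture Sync ends.
Overlapping pairs: Design Meeting & Strategy Sync, Outreach Readout & Strategy Sync — 2 in total.

2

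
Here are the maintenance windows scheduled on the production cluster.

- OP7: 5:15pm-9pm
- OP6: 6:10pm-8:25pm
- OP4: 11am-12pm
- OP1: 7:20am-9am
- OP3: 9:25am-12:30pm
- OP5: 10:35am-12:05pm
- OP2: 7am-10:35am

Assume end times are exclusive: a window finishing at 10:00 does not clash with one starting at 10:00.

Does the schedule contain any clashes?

Sorted by start: OP2, OP1, OP3, OP5, OP4, OP7, OP6.
OP1 starts before OP2 ends → OP2 and OP1 overlap.
That's a conflict, so the schedule is not conflict-free.

Yes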